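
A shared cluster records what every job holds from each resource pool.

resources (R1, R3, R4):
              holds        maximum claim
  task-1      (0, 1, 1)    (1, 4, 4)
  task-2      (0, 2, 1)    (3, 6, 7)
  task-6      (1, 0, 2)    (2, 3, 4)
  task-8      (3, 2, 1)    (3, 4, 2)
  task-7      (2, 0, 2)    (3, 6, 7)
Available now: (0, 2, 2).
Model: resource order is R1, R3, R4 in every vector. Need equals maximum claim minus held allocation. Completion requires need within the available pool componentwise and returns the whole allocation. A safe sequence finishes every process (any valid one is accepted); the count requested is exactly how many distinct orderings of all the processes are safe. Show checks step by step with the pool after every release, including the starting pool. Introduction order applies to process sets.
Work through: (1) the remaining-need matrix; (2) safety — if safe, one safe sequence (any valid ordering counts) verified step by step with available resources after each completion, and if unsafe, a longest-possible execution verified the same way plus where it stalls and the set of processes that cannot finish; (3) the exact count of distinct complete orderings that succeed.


(1) Need matrix, components ordered R1, R3, R4:
  task-1: (1, 3, 3)
  task-2: (3, 4, 6)
  task-6: (1, 3, 2)
  task-8: (0, 2, 1)
  task-7: (1, 6, 5)
(2) SAFE, for example via the order task-8, task-1, task-6, task-2, task-7.
Key observation: task-8 is the earliest step where a requested resource binds exactly: need (0, 2, 1), pool (0, 2, 2) at its turn.
Walking it through:
  pool = (0, 2, 2)
  task-8 needs (0, 2, 1) <= (0, 2, 2) -> finishes; pool += (3, 2, 1) = (3, 4, 3)
  task-1 needs (1, 3, 3) <= (3, 4, 3) -> finishes; pool += (0, 1, 1) = (3, 5, 4)
  task-6 needs (1, 3, 2) <= (3, 5, 4) -> finishes; pool += (1, 0, 2) = (4, 5, 6)
  task-2 needs (3, 4, 6) <= (4, 5, 6) -> finishes; pool += (0, 2, 1) = (4, 7, 7)
  task-7 needs (1, 6, 5) <= (4, 7, 7) -> finishes; pool += (2, 0, 2) = (6, 7, 9)
(3) Exactly 2 of the possible complete orderings are safe sequences.


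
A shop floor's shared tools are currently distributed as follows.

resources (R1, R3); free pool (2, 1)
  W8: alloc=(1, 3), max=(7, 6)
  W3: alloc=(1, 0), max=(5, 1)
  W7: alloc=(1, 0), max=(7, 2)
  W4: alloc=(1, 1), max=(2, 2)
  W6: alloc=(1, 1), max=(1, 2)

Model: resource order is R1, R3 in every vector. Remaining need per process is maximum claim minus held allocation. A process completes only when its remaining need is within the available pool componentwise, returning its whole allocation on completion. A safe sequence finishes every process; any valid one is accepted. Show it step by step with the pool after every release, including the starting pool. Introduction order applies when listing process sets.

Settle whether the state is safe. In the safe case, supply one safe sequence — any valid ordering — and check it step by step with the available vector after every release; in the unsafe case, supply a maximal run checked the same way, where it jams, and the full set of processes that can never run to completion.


The state is UNSAFE.
Key observation: the wall is R1: completing W6, W4, W3 brings the pool only to (5, 3), and all the rest need more.
Going as far as possible: W6, W4, W3; after that, nothing fits. Verifying each step:
  pool = (2, 1)
  W6 needs (0, 1) <= (2, 1) -> finishes; pool += (1, 1) = (3, 2)
  W4 needs (1, 1) <= (3, 2) -> finishes; pool += (1, 1) = (4, 3)
  W3 needs (4, 1) <= (4, 3) -> finishes; pool += (1, 0) = (5, 3)
  W8 still needs (6, 3) but only (5, 3) is free — short on R1
  W7 still needs (6, 2) but only (5, 3) is free — short on R1
Permanently blocked: W8 and W7.


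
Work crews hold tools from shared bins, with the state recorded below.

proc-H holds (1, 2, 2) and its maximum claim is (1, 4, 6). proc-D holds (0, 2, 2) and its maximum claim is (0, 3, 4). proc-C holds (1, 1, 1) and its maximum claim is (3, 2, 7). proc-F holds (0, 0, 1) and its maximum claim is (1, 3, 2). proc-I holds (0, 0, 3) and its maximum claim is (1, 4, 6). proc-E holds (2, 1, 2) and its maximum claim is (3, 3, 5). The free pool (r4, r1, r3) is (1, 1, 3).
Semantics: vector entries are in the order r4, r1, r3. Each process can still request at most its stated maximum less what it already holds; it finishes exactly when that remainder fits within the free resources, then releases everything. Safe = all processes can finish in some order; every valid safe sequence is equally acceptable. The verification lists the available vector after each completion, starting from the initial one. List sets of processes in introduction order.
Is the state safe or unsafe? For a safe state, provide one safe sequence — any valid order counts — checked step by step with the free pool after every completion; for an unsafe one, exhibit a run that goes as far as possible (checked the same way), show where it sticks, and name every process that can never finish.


SAFE — a valid safe sequence is proc-D, proc-H, proc-F, proc-E, proc-C, proc-I.
Key observation: proc-D is the earliest step where a requested resource binds exactly: need (0, 1, 2), pool (1, 1, 3) at its turn.
Step-by-step check:
  pool = (1, 1, 3)
  run proc-D (needs (0, 1, 2), free (1, 1, 3)); after release of (0, 2, 2) the pool is (1, 3, 5)
  run proc-H (needs (0, 2, 4), free (1, 3, 5)); after release of (1, 2, 2) the pool is (2, 5, 7)
  run proc-F (needs (1, 3, 1), free (2, 5, 7)); after release of (0, 0, 1) the pool is (2, 5, 8)
  run proc-E (needs (1, 2, 3), free (2, 5, 8)); after release of (2, 1, 2) the pool is (4, 6, 10)
  run proc-C (needs (2, 1, 6), free (4, 6, 10)); after release of (1, 1, 1) the pool is (5, 7, 11)
  run proc-I (needs (1, 4, 3), free (5, 7, 11)); after release of (0, 0, 3) the pool is (5, 7, 14)


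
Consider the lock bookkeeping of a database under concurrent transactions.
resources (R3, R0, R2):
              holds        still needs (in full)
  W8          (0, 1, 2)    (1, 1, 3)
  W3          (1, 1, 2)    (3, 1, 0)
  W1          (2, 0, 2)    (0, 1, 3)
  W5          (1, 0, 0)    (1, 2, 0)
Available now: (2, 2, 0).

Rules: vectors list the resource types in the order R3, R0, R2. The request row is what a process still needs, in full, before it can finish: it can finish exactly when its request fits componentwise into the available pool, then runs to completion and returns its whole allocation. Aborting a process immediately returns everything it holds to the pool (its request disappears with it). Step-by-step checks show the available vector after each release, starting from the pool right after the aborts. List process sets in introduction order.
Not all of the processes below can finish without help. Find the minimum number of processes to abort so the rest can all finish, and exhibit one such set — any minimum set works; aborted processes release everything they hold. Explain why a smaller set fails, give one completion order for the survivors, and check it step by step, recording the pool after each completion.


Minimum abort set: W1.
Key observation: the deadlocked W8 becomes finishable only because W1 released (2, 0, 2); it completes at step 3 below.
Why nothing smaller works: aborting no one leaves the state deadlocked as given.
One survivor order: W5, W3, W8. Check, step by step (post-abort pool first):
  pool = (4, 2, 2)
  W5: need (1, 2, 0) fits (4, 2, 2); releases (1, 0, 0), pool now (5, 2, 2)
  W3: need (3, 1, 0) fits (5, 2, 2); releases (1, 1, 2), pool now (6, 3, 4)
  W8: need (1, 1, 3) fits (6, 3, 4); releases (0, 1, 2), pool now (6, 4, 6)


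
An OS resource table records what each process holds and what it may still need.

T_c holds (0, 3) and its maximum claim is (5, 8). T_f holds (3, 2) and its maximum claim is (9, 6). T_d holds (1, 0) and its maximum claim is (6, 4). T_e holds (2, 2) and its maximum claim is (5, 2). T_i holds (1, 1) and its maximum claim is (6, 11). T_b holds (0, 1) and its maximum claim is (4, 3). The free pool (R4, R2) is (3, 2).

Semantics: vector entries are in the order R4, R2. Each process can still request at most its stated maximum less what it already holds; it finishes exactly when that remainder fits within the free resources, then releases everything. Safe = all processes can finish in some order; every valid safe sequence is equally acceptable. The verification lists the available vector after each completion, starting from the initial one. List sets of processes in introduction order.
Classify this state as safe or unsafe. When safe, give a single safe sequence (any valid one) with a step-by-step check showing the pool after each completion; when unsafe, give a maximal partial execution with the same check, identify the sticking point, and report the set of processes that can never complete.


The state is SAFE; one workable sequence: T_e, T_d, T_f, T_c, T_b, T_i.
Key observation: reading the order forward, T_e is the first process whose need (3, 0) meets the free pool (3, 2) exactly on a resource it requests.
Verifying each step:
  pool = (3, 2)
  run T_e (needs (3, 0), free (3, 2)); after release of (2, 2) the pool is (5, 4)
  run T_d (needs (5, 4), free (5, 4)); after release of (1, 0) the pool is (6, 4)
  run T_f (needs (6, 4), free (6, 4)); after release of (3, 2) the pool is (9, 6)
  run T_c (needs (5, 5), free (9, 6)); after release of (0, 3) the pool is (9, 9)
  run T_b (needs (4, 2), free (9, 9)); after release of (0, 1) the pool is (9, 10)
  run T_i (needs (5, 10), free (9, 10)); after release of (1, 1) the pool is (10, 11)


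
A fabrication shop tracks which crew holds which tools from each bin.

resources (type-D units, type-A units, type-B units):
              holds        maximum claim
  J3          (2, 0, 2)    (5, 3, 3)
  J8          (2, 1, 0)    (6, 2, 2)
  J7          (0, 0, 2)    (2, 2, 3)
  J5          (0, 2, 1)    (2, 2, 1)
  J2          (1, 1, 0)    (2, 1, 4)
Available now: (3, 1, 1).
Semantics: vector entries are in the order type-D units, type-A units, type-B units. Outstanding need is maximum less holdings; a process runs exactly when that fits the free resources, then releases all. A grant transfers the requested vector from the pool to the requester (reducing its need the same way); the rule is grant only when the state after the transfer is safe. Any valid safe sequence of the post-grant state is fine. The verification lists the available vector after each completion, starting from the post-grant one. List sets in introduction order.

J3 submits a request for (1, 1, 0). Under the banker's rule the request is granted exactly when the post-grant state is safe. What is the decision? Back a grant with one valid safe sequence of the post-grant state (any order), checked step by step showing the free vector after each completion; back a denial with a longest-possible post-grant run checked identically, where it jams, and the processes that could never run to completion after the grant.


GRANT. The post-grant state is safe; one safe sequence: J5, J3, J7, J2, J8.
Key observation: post-grant, (2, 0, 1) remains, and an order beginning with J5 completes everyone.
Check on the post-grant state, step by step:
  pool = (2, 0, 1)
  run J5 (needs (2, 0, 0), free (2, 0, 1)); after release of (0, 2, 1) the pool is (2, 2, 2)
  run J3 (needs (2, 2, 1), free (2, 2, 2)); after release of (3, 1, 2) the pool is (5, 3, 4)
  run J7 (needs (2, 2, 1), free (5, 3, 4)); after release of (0, 0, 2) the pool is (5, 3, 6)
  run J2 (needs (1, 0, 4), free (5, 3, 6)); after release of (1, 1, 0) the pool is (6, 4, 6)
  run J8 (needs (4, 1, 2), free (6, 4, 6)); after release of (2, 1, 0) the pool is (8, 5, 6)


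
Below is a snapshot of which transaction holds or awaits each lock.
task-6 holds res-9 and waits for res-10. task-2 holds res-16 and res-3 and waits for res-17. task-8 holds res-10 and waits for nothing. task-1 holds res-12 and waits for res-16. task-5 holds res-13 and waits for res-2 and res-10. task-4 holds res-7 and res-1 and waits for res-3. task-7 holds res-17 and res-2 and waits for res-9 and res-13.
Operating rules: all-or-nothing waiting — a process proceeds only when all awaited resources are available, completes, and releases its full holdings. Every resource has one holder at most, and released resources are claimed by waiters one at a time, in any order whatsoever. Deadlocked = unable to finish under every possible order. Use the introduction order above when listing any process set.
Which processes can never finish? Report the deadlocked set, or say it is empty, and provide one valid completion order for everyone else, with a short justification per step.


Deadlocked set: task-2, task-1, task-5, task-4 and task-7.
Key observation: nobody on the ring task-7 -> task-5 -> task-7 can start until another member finishes, which never happens; task-2, task-1 and task-4 wait into the deadlock from upstream.
The rest can finish in the order task-8, task-6.
Verifying each step:
  task-8 waits on nothing -> runs at once and releases res-10
  task-6 waits on res-10 — all released -> runs and releases res-9


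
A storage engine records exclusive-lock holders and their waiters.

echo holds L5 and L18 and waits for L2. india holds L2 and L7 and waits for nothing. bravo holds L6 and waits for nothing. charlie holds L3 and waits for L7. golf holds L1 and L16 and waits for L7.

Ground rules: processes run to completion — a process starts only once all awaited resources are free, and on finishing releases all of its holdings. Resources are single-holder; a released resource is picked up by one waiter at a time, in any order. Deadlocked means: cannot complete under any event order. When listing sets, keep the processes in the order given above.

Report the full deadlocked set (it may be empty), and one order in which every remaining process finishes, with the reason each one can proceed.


Nothing here is deadlocked.
Key observation: although several processes wait, no cycle exists — each chain bottoms out at a free runner.
A valid finishing order for the others: india, golf, bravo, echo, charlie.
Check, step by step:
  run india (it waits on nothing); releases L2 and L7
  golf: everything it awaited (L7) is free; runs, freeing L1 and L16
  run bravo (it waits on nothing); releases L6
  echo: everything it awaited (L2) is free; runs, freeing L5 and L18
  charlie: everything it awaited (L7) is free; runs, freeing L3


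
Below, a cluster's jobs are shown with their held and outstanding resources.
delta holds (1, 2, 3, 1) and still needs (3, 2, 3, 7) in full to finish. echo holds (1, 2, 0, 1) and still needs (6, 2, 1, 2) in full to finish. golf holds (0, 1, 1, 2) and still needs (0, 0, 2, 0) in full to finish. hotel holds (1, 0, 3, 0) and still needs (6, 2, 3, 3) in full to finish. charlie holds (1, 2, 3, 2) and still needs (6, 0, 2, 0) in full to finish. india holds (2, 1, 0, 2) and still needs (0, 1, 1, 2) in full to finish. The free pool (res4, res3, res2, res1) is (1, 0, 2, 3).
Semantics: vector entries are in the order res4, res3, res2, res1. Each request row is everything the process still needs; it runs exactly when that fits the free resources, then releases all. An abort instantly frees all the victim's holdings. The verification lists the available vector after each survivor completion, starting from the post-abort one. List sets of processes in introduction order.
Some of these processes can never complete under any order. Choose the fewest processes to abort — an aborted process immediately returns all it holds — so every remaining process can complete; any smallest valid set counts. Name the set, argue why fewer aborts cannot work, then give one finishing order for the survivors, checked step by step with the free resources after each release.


Abort echo and hotel.
Key observation: charlie had no path to completion before; after the abort of echo and hotel ((2, 2, 3, 1) returned), step 4 is where it fits.
No one abort is enough; case by case: delta alone leaves echo blocked (short on res4); echo alone leaves hotel blocked (short on res4); golf alone leaves echo blocked (short on res4); hotel alone leaves echo blocked (short on res4); charlie alone leaves echo blocked (short on res4); india alone leaves echo blocked (short on res4).
One survivor order: golf, india, delta, charlie. Walking it through (post-abort pool first):
  pool = (3, 2, 5, 4)
  run golf (needs (0, 0, 2, 0), free (3, 2, 5, 4)); after release of (0, 1, 1, 2) the pool is (3, 3, 6, 6)
  run india (needs (0, 1, 1, 2), free (3, 3, 6, 6)); after release of (2, 1, 0, 2) the pool is (5, 4, 6, 8)
  run delta (needs (3, 2, 3, 7), free (5, 4, 6, 8)); after release of (1, 2, 3, 1) the pool is (6, 6, 9, 9)
  run charlie (needs (6, 0, 2, 0), free (6, 6, 9, 9)); after release of (1, 2, 3, 2) the pool is (7, 8, 12, 11)


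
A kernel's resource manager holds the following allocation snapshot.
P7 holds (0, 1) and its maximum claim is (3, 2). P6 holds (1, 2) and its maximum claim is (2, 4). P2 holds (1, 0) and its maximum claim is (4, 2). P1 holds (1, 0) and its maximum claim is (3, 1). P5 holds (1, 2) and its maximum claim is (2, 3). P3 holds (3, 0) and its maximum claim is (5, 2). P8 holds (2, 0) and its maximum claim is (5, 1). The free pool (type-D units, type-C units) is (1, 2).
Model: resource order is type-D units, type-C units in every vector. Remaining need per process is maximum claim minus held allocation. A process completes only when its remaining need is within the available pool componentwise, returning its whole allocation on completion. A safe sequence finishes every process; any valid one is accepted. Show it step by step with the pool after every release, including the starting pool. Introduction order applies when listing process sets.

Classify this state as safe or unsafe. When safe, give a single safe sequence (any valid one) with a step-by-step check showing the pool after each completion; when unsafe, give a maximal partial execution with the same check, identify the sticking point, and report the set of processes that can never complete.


SAFE, for example via the order P6, P5, P3, P2, P7, P1, P8.
Key observation: the order's first zero-slack moment is P6 ((1, 2) needed, (1, 2) free — a requested resource with nothing to spare).
Check, step by step:
  pool = (1, 2)
  run P6 (needs (1, 2), free (1, 2)); after release of (1, 2) the pool is (2, 4)
  run P5 (needs (1, 1), free (2, 4)); after release of (1, 2) the pool is (3, 6)
  run P3 (needs (2, 2), free (3, 6)); after release of (3, 0) the pool is (6, 6)
  run P2 (needs (3, 2), free (6, 6)); after release of (1, 0) the pool is (7, 6)
  run P7 (needs (3, 1), free (7, 6)); after release of (0, 1) the pool is (7, 7)
  run P1 (needs (2, 1), free (7, 7)); after release of (1, 0) the pool is (8, 7)
  run P8 (needs (3, 1), free (8, 7)); after release of (2, 0) the pool is (10, 7)


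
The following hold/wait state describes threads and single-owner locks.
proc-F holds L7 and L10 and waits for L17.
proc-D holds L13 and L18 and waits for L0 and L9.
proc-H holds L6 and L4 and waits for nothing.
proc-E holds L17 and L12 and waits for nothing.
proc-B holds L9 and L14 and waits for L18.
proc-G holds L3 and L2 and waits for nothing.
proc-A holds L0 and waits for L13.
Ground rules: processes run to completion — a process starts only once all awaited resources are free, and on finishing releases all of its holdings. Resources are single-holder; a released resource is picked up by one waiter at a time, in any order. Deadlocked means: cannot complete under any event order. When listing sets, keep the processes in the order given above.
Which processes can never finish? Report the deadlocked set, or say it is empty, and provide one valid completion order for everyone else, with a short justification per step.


Deadlocked: proc-D, proc-B and proc-A.
Key observation: proc-D -> proc-B -> proc-D is a circular wait — nothing in it can go first; proc-A is caught in further circular waits.
The rest can finish in the order proc-G, proc-H, proc-E, proc-F.
Walking it through:
  run proc-G (it waits on nothing); releases L3 and L2
  run proc-H (it waits on nothing); releases L6 and L4
  run proc-E (it waits on nothing); releases L17 and L12
  proc-F: everything it awaited (L17) is free; runs, freeing L7 and L10


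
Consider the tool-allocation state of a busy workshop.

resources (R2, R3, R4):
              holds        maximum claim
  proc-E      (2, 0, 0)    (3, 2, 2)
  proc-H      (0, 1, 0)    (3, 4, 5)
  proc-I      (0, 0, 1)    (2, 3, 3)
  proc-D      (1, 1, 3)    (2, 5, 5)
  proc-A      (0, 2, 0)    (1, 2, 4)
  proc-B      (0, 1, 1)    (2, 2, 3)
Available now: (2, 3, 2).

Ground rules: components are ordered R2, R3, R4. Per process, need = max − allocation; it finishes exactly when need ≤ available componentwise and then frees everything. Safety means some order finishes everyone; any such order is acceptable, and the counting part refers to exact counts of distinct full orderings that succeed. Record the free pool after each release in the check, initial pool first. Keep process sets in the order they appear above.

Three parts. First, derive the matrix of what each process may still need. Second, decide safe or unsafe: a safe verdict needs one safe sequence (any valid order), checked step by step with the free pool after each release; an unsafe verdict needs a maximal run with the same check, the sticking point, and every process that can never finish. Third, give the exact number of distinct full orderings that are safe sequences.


(1) Outstanding need per process (order R2, R3, R4):
  proc-E: (1, 2, 2)
  proc-H: (3, 3, 5)
  proc-I: (2, 3, 2)
  proc-D: (1, 4, 2)
  proc-A: (1, 0, 4)
  proc-B: (2, 1, 2)
(2) SAFE. One safe sequence: proc-E, proc-I, proc-B, proc-A, proc-D, proc-H.
Key observation: the first exact fit in this order is proc-E — it needs (1, 2, 2) with (2, 3, 2) free, meeting a requested resource to the last unit.
Verifying each step:
  pool = (2, 3, 2)
  proc-E needs (1, 2, 2) <= (2, 3, 2) -> finishes; pool += (2, 0, 0) = (4, 3, 2)
  proc-I needs (2, 3, 2) <= (4, 3, 2) -> finishes; pool += (0, 0, 1) = (4, 3, 3)
  proc-B needs (2, 1, 2) <= (4, 3, 3) -> finishes; pool += (0, 1, 1) = (4, 4, 4)
  proc-A needs (1, 0, 4) <= (4, 4, 4) -> finishes; pool += (0, 2, 0) = (4, 6, 4)
  proc-D needs (1, 4, 2) <= (4, 6, 4) -> finishes; pool += (1, 1, 3) = (5, 7, 7)
  proc-H needs (3, 3, 5) <= (5, 7, 7) -> finishes; pool += (0, 1, 0) = (5, 8, 7)
(3) Precisely 72 of the possible complete orderings are safe sequences.


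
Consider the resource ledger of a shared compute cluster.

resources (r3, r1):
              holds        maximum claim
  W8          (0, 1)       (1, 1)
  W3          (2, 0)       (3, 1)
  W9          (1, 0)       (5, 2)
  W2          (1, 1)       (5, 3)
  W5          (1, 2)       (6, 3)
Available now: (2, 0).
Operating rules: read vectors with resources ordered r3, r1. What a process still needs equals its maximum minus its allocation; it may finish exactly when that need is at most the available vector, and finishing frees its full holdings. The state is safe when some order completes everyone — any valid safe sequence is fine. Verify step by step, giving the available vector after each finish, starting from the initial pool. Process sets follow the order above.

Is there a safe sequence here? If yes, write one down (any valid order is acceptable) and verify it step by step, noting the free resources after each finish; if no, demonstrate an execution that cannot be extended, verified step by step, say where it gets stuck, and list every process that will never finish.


UNSAFE — no complete ordering exists.
Key observation: after W8, W3 the pool peaks at (4, 1), and each blocked process is short somewhere: W9 on r1; W2 on r1; W5 on r3.
Going as far as possible: W8, W3; after that, nothing fits. Check, step by step:
  pool = (2, 0)
  W8: need (1, 0) fits (2, 0); releases (0, 1), pool now (2, 1)
  W3: need (1, 1) fits (2, 1); releases (2, 0), pool now (4, 1)
  W9 still needs (4, 2) but only (4, 1) is free — short on r1
  W2 still needs (4, 2) but only (4, 1) is free — short on r1
  W5 still needs (5, 1) but only (4, 1) is free — short on r3
Processes that can never finish: W9, W2 and W5.


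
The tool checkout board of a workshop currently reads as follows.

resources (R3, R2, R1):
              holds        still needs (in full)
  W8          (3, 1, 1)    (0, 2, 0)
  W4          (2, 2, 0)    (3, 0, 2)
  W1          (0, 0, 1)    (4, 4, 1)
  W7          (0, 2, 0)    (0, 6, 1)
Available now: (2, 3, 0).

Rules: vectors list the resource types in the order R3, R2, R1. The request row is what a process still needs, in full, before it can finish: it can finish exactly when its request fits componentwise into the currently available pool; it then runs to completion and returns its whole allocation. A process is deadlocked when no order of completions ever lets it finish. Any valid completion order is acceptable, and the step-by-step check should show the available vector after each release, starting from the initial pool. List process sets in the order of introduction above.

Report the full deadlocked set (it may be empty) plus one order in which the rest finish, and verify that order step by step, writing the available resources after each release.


No process is deadlocked.
Key observation: W8 fits the free pool immediately, and its release cascades until everyone finishes.
A valid finishing order for the others: W8, W1, W4, W7. Check, step by step:
  pool = (2, 3, 0)
  run W8 (needs (0, 2, 0), free (2, 3, 0)); after release of (3, 1, 1) the pool is (5, 4, 1)
  run W1 (needs (4, 4, 1), free (5, 4, 1)); after release of (0, 0, 1) the pool is (5, 4, 2)
  run W4 (needs (3, 0, 2), free (5, 4, 2)); after release of (2, 2, 0) the pool is (7, 6, 2)
  run W7 (needs (0, 6, 1), free (7, 6, 2)); after release of (0, 2, 0) the pool is (7, 8, 2)


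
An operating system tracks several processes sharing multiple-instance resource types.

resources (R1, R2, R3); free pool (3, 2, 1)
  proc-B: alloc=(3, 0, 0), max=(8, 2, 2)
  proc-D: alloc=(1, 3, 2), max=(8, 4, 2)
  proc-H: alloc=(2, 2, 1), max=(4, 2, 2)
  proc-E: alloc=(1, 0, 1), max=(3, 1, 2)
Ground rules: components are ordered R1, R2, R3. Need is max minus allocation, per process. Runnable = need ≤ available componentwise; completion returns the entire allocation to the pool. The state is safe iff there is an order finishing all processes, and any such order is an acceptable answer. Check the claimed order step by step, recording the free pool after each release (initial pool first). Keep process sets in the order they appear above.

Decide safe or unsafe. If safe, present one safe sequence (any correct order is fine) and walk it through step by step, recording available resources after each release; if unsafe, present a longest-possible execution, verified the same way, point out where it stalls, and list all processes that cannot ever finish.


SAFE — a valid safe sequence is proc-H, proc-B, proc-D, proc-E.
Key observation: the first exact fit in this order is proc-H — it needs (2, 0, 1) with (3, 2, 1) free, meeting a requested resource to the last unit.
Step-by-step check:
  pool = (3, 2, 1)
  proc-H needs (2, 0, 1) <= (3, 2, 1) -> finishes; pool += (2, 2, 1) = (5, 4, 2)
  proc-B needs (5, 2, 2) <= (5, 4, 2) -> finishes; pool += (3, 0, 0) = (8, 4, 2)
  proc-D needs (7, 1, 0) <= (8, 4, 2) -> finishes; pool += (1, 3, 2) = (9, 7, 4)
  proc-E needs (2, 1, 1) <= (9, 7, 4) -> finishes; pool += (1, 0, 1) = (10, 7, 5)


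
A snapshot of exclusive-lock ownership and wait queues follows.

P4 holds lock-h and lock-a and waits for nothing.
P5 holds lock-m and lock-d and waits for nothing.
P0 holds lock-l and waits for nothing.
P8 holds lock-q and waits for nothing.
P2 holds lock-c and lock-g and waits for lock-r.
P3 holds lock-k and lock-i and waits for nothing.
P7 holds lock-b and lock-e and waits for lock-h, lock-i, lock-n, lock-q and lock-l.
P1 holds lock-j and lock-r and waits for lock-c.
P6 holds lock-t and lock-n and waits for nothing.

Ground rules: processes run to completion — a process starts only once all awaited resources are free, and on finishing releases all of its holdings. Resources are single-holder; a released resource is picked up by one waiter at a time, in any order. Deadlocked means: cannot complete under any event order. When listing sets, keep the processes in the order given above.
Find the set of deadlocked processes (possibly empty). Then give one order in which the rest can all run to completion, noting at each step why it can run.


The deadlocked set is P2 and P1.
Key observation: nobody on the ring P2 -> P1 -> P2 can start until another member finishes, which never happens; no other process is dragged down with it.
One completion order for the rest: P3, P5, P8, P4, P0, P6, P7.
Step-by-step check:
  run P3 (it waits on nothing); releases lock-k and lock-i
  run P5 (it waits on nothing); releases lock-m and lock-d
  run P8 (it waits on nothing); releases lock-q
  run P4 (it waits on nothing); releases lock-h and lock-a
  run P0 (it waits on nothing); releases lock-l
  run P6 (it waits on nothing); releases lock-t and lock-n
  P7: everything it awaited (lock-h, lock-i, lock-n, lock-q and lock-l) is free; runs, freeing lock-b and lock-e


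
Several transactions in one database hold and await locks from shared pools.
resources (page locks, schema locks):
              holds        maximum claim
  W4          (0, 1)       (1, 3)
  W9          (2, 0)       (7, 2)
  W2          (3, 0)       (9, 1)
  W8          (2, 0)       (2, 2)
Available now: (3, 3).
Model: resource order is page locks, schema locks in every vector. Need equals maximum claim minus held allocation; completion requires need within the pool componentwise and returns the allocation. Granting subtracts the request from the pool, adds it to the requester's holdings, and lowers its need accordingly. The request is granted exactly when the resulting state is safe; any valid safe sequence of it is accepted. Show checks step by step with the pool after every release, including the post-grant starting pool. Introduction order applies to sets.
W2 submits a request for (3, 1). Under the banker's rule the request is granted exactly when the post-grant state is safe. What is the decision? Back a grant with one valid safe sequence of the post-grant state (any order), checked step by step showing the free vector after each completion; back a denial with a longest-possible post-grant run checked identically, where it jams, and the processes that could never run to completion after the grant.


DENY. Granting would leave the state unsafe.
Key observation: W8, W4 can finish, but then (2, 3) is all there is, and the blocked group's page locks demands exceed it.
On the post-grant state, W8, W4 is a maximal run — nothing extends it. Walking it through:
  pool = (0, 2)
  W8: need (0, 2) fits (0, 2); releases (2, 0), pool now (2, 2)
  W4: need (1, 2) fits (2, 2); releases (0, 1), pool now (2, 3)
  blocked: W9 wants (5, 2), pool (2, 3) — not enough page locks
  blocked: W2 wants (3, 0), pool (2, 3) — not enough page locks
Post-grant, the permanently blocked set is W9 and W2.


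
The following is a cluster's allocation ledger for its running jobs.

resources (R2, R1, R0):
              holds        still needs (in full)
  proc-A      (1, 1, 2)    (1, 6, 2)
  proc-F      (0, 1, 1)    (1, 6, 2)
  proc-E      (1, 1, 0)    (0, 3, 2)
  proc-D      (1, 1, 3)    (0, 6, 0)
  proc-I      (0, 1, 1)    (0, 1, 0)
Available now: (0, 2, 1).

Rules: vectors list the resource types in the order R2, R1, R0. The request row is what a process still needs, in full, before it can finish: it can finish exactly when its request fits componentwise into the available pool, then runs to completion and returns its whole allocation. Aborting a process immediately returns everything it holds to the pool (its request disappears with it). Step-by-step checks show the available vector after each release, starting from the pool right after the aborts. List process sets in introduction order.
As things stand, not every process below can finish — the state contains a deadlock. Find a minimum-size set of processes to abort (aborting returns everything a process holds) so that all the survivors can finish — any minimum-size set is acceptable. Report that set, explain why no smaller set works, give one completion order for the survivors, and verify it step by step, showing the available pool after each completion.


The answer: abort proc-A and proc-F.
Key observation: aborting proc-A and proc-F returns (1, 2, 3), and proc-D — hopeless before — runs at step 3 with the returned capacity in the pool.
No one abort is enough; case by case: proc-A alone leaves proc-F blocked (short on R1); proc-F alone leaves proc-A blocked (short on R1); proc-E alone leaves proc-A blocked (short on R1); proc-D alone leaves proc-A blocked (short on R1); proc-I alone leaves proc-A blocked (short on R1).
Survivors finish in the order: proc-E, proc-I, proc-D. Step-by-step check (pool after the aborts first):
  pool = (1, 4, 4)
  run proc-E (needs (0, 3, 2), free (1, 4, 4)); after release of (1, 1, 0) the pool is (2, 5, 4)
  run proc-I (needs (0, 1, 0), free (2, 5, 4)); after release of (0, 1, 1) the pool is (2, 6, 5)
  run proc-D (needs (0, 6, 0), free (2, 6, 5)); after release of (1, 1, 3) the pool is (3, 7, 8)


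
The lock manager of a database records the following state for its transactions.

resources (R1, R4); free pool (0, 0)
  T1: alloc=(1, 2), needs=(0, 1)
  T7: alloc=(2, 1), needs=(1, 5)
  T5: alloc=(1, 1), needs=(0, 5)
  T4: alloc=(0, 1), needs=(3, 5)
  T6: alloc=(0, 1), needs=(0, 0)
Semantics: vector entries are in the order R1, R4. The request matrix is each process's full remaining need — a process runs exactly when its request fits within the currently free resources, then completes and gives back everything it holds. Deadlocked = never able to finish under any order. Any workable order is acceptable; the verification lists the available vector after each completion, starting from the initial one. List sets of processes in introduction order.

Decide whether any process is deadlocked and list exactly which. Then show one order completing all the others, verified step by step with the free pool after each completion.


Deadlocked: T7, T5 and T4.
Key observation: the wall is R4: completing T6, T1 brings the pool only to (1, 3), and all the rest need more.
The rest can finish in the order T6, T1. Step-by-step check:
  pool = (0, 0)
  run T6 (needs (0, 0), free (0, 0)); after release of (0, 1) the pool is (0, 1)
  run T1 (needs (0, 1), free (0, 1)); after release of (1, 2) the pool is (1, 3)
None of the blocked processes ever fits:
  blocked: T7 wants (1, 5), pool (1, 3) — not enough R4
  blocked: T5 wants (0, 5), pool (1, 3) — not enough R4
  blocked: T4 wants (3, 5), pool (1, 3) — not enough R1 and R4


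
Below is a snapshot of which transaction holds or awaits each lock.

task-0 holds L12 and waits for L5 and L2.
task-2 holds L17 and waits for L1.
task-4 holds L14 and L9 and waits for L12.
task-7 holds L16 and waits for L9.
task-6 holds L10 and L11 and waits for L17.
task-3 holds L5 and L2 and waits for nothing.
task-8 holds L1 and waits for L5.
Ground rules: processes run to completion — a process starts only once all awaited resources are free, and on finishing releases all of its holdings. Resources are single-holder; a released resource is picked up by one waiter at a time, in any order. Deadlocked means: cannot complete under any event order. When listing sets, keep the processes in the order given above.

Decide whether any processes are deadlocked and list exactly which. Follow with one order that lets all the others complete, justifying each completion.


No process is deadlocked.
Key observation: the wait relation is loop-free; peeling off processes with no waits unwinds the whole state.
A valid finishing order for the others: task-3, task-8, task-0, task-4, task-2, task-7, task-6.
Step-by-step check:
  task-3: no waits; runs immediately, freeing L5 and L2
  task-8: everything it awaited (L5) is free; runs, freeing L1
  task-0: everything it awaited (L5 and L2) is free; runs, freeing L12
  task-4: everything it awaited (L12) is free; runs, freeing L14 and L9
  task-2: everything it awaited (L1) is free; runs, freeing L17
  task-7: everything it awaited (L9) is free; runs, freeing L16
  task-6: everything it awaited (L17) is free; runs, freeing L10 and L11


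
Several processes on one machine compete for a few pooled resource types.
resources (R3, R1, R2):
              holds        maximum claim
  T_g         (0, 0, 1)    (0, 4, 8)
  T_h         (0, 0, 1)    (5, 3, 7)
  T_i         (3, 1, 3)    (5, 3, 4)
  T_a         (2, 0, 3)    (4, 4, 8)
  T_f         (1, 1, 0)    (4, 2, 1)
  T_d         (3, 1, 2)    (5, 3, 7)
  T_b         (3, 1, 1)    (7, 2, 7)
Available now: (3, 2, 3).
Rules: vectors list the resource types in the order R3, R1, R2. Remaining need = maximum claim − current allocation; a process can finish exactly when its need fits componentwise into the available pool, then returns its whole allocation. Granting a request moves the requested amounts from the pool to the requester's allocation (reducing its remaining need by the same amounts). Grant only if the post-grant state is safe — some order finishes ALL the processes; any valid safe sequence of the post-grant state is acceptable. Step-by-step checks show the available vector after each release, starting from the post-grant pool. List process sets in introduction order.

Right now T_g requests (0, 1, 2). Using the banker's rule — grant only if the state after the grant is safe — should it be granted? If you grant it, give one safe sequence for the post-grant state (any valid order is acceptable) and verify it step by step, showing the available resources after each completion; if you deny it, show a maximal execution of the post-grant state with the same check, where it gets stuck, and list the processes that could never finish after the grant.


DENY. Granting would leave the state unsafe.
Key observation: the wall is R2: completing T_f, T_i brings the pool only to (7, 3, 4), and all the rest need more.
On the post-grant state, T_f, T_i is a maximal run — nothing extends it. Check, step by step:
  pool = (3, 1, 1)
  T_f needs (3, 1, 1) <= (3, 1, 1) -> finishes; pool += (1, 1, 0) = (4, 2, 1)
  T_i needs (2, 2, 1) <= (4, 2, 1) -> finishes; pool += (3, 1, 3) = (7, 3, 4)
  blocked: T_g wants (0, 3, 5), pool (7, 3, 4) — not enough R2
  blocked: T_h wants (5, 3, 6), pool (7, 3, 4) — not enough R2
  blocked: T_a wants (2, 4, 5), pool (7, 3, 4) — not enough R1 and R2
  blocked: T_d wants (2, 2, 5), pool (7, 3, 4) — not enough R2
  blocked: T_b wants (4, 1, 6), pool (7, 3, 4) — not enough R2
Post-grant, the permanently blocked set is T_g, T_h, T_a, T_d and T_b.


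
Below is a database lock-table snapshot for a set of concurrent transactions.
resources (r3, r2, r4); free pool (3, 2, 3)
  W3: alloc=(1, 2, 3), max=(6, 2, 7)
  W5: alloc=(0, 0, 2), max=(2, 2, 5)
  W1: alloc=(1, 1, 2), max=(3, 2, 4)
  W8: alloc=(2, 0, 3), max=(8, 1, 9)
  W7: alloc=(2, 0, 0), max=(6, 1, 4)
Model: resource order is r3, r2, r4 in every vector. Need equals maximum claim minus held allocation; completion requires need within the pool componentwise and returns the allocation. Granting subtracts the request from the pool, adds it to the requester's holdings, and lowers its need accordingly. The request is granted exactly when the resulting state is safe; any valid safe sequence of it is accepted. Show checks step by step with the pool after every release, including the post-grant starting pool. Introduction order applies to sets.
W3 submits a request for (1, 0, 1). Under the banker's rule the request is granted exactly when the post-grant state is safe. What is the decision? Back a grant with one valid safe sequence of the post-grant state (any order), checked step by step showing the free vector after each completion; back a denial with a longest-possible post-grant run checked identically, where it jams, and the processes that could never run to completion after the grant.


DENY — the pretend-granted state is unsafe.
Key observation: no order helps: past W1, W5, the free pool tops out at (3, 3, 6), below what each blocked process needs in r3.
After a pretend grant, a maximal execution: W1, W5 — then nothing else fits. Step-by-step check:
  pool = (2, 2, 2)
  W1 needs (2, 1, 2) <= (2, 2, 2) -> finishes; pool += (1, 1, 2) = (3, 3, 4)
  W5 needs (2, 2, 3) <= (3, 3, 4) -> finishes; pool += (0, 0, 2) = (3, 3, 6)
  W3 still needs (4, 0, 3) but only (3, 3, 6) is free — short on r3
  W8 still needs (6, 1, 6) but only (3, 3, 6) is free — short on r3
  W7 still needs (4, 1, 4) but only (3, 3, 6) is free — short on r3
Post-grant, the permanently blocked set is W3, W8 and W7.
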